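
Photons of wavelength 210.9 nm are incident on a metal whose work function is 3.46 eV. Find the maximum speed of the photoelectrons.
9.2242e+05 m/s

First, find the maximum kinetic energy:
E_photon = hc/λ = 5.8788 eV
KE_max = E_photon - φ = 5.8788 - 3.46 = 2.4188 eV

Convert to Joules: KE_max = 2.4188 × 1.602×10⁻¹⁹ J = 3.8754e-19 J

Then use KE = ½mv² to find velocity:
v = √(2·KE/m) = √(2 × 3.8754e-19 J / 9.109e-31 kg)
v = 9.2242e+05 m/s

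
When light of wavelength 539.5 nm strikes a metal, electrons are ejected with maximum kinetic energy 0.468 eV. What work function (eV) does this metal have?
1.83 eV

From Einstein's photoelectric equation: KE_max = hf - φ = hc/λ - φ

Rearranging for φ:
φ = hc/λ - KE_max

Calculate photon energy:
E_photon = hc/λ = 2.2981 eV

Therefore:
φ = 2.2981 - 0.468 = 1.83 eV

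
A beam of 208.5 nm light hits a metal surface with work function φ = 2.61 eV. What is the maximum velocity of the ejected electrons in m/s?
1.0834e+06 m/s

First, find the maximum kinetic energy:
E_photon = hc/λ = 5.9465 eV
KE_max = E_photon - φ = 5.9465 - 2.61 = 3.3365 eV

Convert to Joules: KE_max = 3.3365 × 1.602×10⁻¹⁹ J = 5.3456e-19 J

Then use KE = ½mv² to find velocity:
v = √(2·KE/m) = √(2 × 5.3456e-19 J / 9.109e-31 kg)
v = 1.0834e+06 m/s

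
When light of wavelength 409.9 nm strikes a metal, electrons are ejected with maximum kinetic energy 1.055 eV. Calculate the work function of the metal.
1.97 eV

From Einstein's photoelectric equation: KE_max = hf - φ = hc/λ - φ

Rearranging for φ:
φ = hc/λ - KE_max

Calculate photon energy:
E_photon = hc/λ = 3.0247 eV

Therefore:
φ = 3.0247 - 1.055 = 1.97 eV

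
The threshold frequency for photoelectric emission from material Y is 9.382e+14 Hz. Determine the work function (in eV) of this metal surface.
3.88 eV

At the threshold frequency, photon energy equals work function:
φ = hf₀

Calculating:
φ = (6.626×10⁻³⁴ J·s)(9.382e+14 Hz)
φ = 3.88 eV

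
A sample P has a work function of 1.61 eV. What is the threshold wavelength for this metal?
770.09 nm

The threshold wavelength is when the photon energy equals the work function:
hc/λ₀ = φ

Solving for λ₀:
λ₀ = hc/φ = (6.626×10⁻³⁴ J·s)(3×10⁸ m/s) / (1.61 eV × 1.602×10⁻¹⁹ J/eV)
λ₀ = 770.09 nm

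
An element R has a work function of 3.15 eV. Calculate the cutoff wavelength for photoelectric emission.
393.60 nm

The threshold wavelength is when the photon energy equals the work function:
hc/λ₀ = φ

Solving for λ₀:
λ₀ = hc/φ = (6.626×10⁻³⁴ J·s)(3×10⁸ m/s) / (3.15 eV × 1.602×10⁻¹⁹ J/eV)
λ₀ = 393.60 nm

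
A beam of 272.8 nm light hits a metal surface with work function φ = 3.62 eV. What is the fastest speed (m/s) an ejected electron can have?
5.7038e+05 m/s

First, find the maximum kinetic energy:
E_photon = hc/λ = 4.5449 eV
KE_max = E_photon - φ = 4.5449 - 3.62 = 0.9249 eV

Convert to Joules: KE_max = 0.9249 × 1.602×10⁻¹⁹ J = 1.4818e-19 J

Then use KE = ½mv² to find velocity:
v = √(2·KE/m) = √(2 × 1.4818e-19 J / 9.109e-31 kg)
v = 5.7038e+05 m/s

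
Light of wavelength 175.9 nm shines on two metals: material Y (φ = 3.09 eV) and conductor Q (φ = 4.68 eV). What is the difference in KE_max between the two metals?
1.5900 eV

Using KE_max = hc/λ - φ for each metal:

Photon energy: E = hc/λ = 7.0486 eV

For material Y (φ₁ = 3.09 eV):
KE₁ = E - φ₁ = 7.0486 - 3.09 = 3.9586 eV

For conductor Q (φ₂ = 4.68 eV):
KE₂ = E - φ₂ = 7.0486 - 4.68 = 2.3686 eV

Difference:
ΔKE = KE₁ - KE₂ = 3.9586 - 2.3686 = 1.5900 eV

Note: The difference equals the difference in work functions: 4.68 - 3.09 = 1.59 eV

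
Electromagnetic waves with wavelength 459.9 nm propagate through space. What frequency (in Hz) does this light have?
6.5186e+14 Hz

Using the wave equation: c = fλ

Solving for frequency:
f = c/λ = (3×10⁸ m/s) / (459.9×10⁻⁹ m)
f = 6.5186e+14 Hz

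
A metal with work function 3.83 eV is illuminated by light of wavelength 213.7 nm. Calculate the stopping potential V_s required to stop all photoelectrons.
1.9718 V

The stopping potential V_s satisfies: eV_s = KE_max

First, find KE_max using Einstein's equation:
E_photon = hc/λ = 5.8018 eV
KE_max = E_photon - φ = 5.8018 - 3.83 = 1.9718 eV

Since eV_s = KE_max:
V_s = KE_max/e = 1.9718 V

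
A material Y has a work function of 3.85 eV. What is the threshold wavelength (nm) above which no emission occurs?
322.04 nm

The threshold wavelength is when the photon energy equals the work function:
hc/λ₀ = φ

Solving for λ₀:
λ₀ = hc/φ = (6.626×10⁻³⁴ J·s)(3×10⁸ m/s) / (3.85 eV × 1.602×10⁻¹⁹ J/eV)
λ₀ = 322.04 nm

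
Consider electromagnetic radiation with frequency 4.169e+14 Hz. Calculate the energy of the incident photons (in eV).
1.7242 eV

Using E = hf:

E = hf = (6.626×10⁻³⁴ J·s)(4.169e+14 Hz)
E = 1.7242 eV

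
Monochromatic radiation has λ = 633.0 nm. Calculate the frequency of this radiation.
4.7361e+14 Hz

Using the wave equation: c = fλ

Solving for frequency:
f = c/λ = (3×10⁸ m/s) / (633.0×10⁻⁹ m)
f = 4.7361e+14 Hz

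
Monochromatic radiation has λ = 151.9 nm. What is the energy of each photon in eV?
8.1622 eV

Using E = hf = hc/λ:

E = hc/λ = (6.626×10⁻³⁴ J·s)(3×10⁸ m/s) / (151.9×10⁻⁹ m)
E = 8.1622 eV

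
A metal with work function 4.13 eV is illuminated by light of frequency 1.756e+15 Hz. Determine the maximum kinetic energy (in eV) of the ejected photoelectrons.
3.1322 eV

Using Einstein's photoelectric equation: KE_max = hf - φ

First, calculate the photon energy:
E_photon = hf = (6.626×10⁻³⁴ J·s)(1.756e+15 Hz)
E_photon = 7.2622 eV

Then, the maximum kinetic energy:
KE_max = E_photon - φ = 7.2622 eV - 4.13 eV = 3.1322 eV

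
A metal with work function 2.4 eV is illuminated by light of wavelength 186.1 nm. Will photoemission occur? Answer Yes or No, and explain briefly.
Yes

For photoemission, the photon energy must exceed the work function.

Photon energy: E = hc/λ = 6.6622 eV
Work function: φ = 2.4 eV

Since E_photon (6.6622 eV) > φ (2.4 eV), photoemission WILL occur.
The threshold wavelength is λ₀ = hc/φ = 516.6 nm.
Since 186.1 nm < 516.6 nm, the light has sufficient energy.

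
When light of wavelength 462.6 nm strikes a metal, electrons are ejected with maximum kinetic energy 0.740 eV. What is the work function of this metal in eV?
1.94 eV

From Einstein's photoelectric equation: KE_max = hf - φ = hc/λ - φ

Rearranging for φ:
φ = hc/λ - KE_max

Calculate photon energy:
E_photon = hc/λ = 2.6802 eV

Therefore:
φ = 2.6802 - 0.740 = 1.94 eV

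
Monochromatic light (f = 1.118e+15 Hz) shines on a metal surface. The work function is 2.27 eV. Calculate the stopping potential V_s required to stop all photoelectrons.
2.3537 V

The stopping potential V_s satisfies: eV_s = KE_max

First, find KE_max using Einstein's equation:
E_photon = hf = (6.626×10⁻³⁴ J·s)(1.118e+15 Hz) = 4.6237 eV
KE_max = E_photon - φ = 4.6237 - 2.27 = 2.3537 eV

Since eV_s = KE_max:
V_s = KE_max/e = 2.3537 V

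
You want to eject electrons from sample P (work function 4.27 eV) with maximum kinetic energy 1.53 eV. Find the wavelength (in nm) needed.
213.77 nm

From Einstein's equation: KE_max = hc/λ - φ

Rearranging for λ:
hc/λ = KE_max + φ
λ = hc/(KE_max + φ)

Required photon energy:
E_photon = KE_max + φ = 1.53 + 4.27 = 5.80 eV

Required wavelength:
λ = hc/E_photon = (6.626×10⁻³⁴)(3×10⁸) / (5.80 × 1.602×10⁻¹⁹)
λ = 213.77 nm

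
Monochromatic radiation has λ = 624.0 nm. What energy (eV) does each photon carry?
1.9869 eV

Using E = hf = hc/λ:

E = hc/λ = (6.626×10⁻³⁴ J·s)(3×10⁸ m/s) / (624.0×10⁻⁹ m)
E = 1.9869 eV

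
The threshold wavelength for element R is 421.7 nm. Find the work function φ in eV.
2.94 eV

At the threshold wavelength, photon energy equals work function:
φ = hc/λ₀

Calculating:
φ = (6.626×10⁻³⁴ J·s)(3×10⁸ m/s) / (421.7×10⁻⁹ m)
φ = 2.94 eV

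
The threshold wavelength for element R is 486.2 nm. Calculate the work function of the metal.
2.55 eV

At the threshold wavelength, photon energy equals work function:
φ = hc/λ₀

Calculating:
φ = (6.626×10⁻³⁴ J·s)(3×10⁸ m/s) / (486.2×10⁻⁹ m)
φ = 2.55 eV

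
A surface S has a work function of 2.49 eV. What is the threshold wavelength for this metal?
497.93 nm

The threshold wavelength is when the photon energy equals the work function:
hc/λ₀ = φ

Solving for λ₀:
λ₀ = hc/φ = (6.626×10⁻³⁴ J·s)(3×10⁸ m/s) / (2.49 eV × 1.602×10⁻¹⁹ J/eV)
λ₀ = 497.93 nm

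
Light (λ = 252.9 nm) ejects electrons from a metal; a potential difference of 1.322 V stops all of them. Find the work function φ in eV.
3.58 eV

The stopping potential gives the maximum kinetic energy: KE_max = eV_s = 1.322 eV

From Einstein's photoelectric equation: KE_max = hc/λ - φ
Rearranging: φ = hc/λ - KE_max

Calculate photon energy:
E_photon = hc/λ = (6.626×10⁻³⁴ J·s)(3×10⁸ m/s) / (252.9×10⁻⁹ m) = 4.9025 eV

Therefore:
φ = 4.9025 - 1.322 = 3.58 eV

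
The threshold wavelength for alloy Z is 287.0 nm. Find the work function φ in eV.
4.32 eV

At the threshold wavelength, photon energy equals work function:
φ = hc/λ₀

Calculating:
φ = (6.626×10⁻³⁴ J·s)(3×10⁸ m/s) / (287.0×10⁻⁹ m)
φ = 4.32 eV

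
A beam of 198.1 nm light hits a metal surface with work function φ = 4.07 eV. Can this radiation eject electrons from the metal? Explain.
Yes

For photoemission, the photon energy must exceed the work function.

Photon energy: E = hc/λ = 6.2587 eV
Work function: φ = 4.07 eV

Since E_photon (6.2587 eV) > φ (4.07 eV), photoemission WILL occur.
The threshold wavelength is λ₀ = hc/φ = 304.6 nm.
Since 198.1 nm < 304.6 nm, the light has sufficient energy.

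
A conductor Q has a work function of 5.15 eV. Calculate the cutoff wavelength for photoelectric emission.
240.75 nm

The threshold wavelength is when the photon energy equals the work function:
hc/λ₀ = φ

Solving for λ₀:
λ₀ = hc/φ = (6.626×10⁻³⁴ J·s)(3×10⁸ m/s) / (5.15 eV × 1.602×10⁻¹⁹ J/eV)
λ₀ = 240.75 nm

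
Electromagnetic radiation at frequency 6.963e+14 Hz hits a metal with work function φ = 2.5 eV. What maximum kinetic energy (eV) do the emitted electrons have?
0.3797 eV

Using Einstein's photoelectric equation: KE_max = hf - φ

First, calculate the photon energy:
E_photon = hf = (6.626×10⁻³⁴ J·s)(6.963e+14 Hz)
E_photon = 2.8797 eV

Then, the maximum kinetic energy:
KE_max = E_photon - φ = 2.8797 eV - 2.5 eV = 0.3797 eV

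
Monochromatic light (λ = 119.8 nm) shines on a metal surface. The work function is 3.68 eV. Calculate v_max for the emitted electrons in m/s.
1.5317e+06 m/s

First, find the maximum kinetic energy:
E_photon = hc/λ = 10.3493 eV
KE_max = E_photon - φ = 10.3493 - 3.68 = 6.6693 eV

Convert to Joules: KE_max = 6.6693 × 1.602×10⁻¹⁹ J = 1.0685e-18 J

Then use KE = ½mv² to find velocity:
v = √(2·KE/m) = √(2 × 1.0685e-18 J / 9.109e-31 kg)
v = 1.5317e+06 m/s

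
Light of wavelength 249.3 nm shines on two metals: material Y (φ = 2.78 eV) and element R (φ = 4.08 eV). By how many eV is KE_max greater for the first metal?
1.3000 eV

Using KE_max = hc/λ - φ for each metal:

Photon energy: E = hc/λ = 4.9733 eV

For material Y (φ₁ = 2.78 eV):
KE₁ = E - φ₁ = 4.9733 - 2.78 = 2.1933 eV

For element R (φ₂ = 4.08 eV):
KE₂ = E - φ₂ = 4.9733 - 4.08 = 0.8933 eV

Difference:
ΔKE = KE₁ - KE₂ = 2.1933 - 0.8933 = 1.3000 eV

Note: The difference equals the difference in work functions: 4.08 - 2.78 = 1.30 eV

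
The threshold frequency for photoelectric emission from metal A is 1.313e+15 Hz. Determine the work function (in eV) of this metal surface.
5.43 eV

At the threshold frequency, photon energy equals work function:
φ = hf₀

Calculating:
φ = (6.626×10⁻³⁴ J·s)(1.313e+15 Hz)
φ = 5.43 eV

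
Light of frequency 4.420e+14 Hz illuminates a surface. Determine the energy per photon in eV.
1.8280 eV

Using E = hf:

E = hf = (6.626×10⁻³⁴ J·s)(4.420e+14 Hz)
E = 1.8280 eV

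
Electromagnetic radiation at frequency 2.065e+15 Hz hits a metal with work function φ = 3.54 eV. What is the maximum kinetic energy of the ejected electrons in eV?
5.0002 eV

Using Einstein's photoelectric equation: KE_max = hf - φ

First, calculate the photon energy:
E_photon = hf = (6.626×10⁻³⁴ J·s)(2.065e+15 Hz)
E_photon = 8.5402 eV

Then, the maximum kinetic energy:
KE_max = E_photon - φ = 8.5402 eV - 3.54 eV = 5.0002 eV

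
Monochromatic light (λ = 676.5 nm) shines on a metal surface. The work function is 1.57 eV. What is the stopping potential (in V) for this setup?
0.2627 V

The stopping potential V_s satisfies: eV_s = KE_max

First, find KE_max using Einstein's equation:
E_photon = hc/λ = 1.8327 eV
KE_max = E_photon - φ = 1.8327 - 1.57 = 0.2627 eV

Since eV_s = KE_max:
V_s = KE_max/e = 0.2627 V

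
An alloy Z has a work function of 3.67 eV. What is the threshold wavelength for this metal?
337.83 nm

The threshold wavelength is when the photon energy equals the work function:
hc/λ₀ = φ

Solving for λ₀:
λ₀ = hc/φ = (6.626×10⁻³⁴ J·s)(3×10⁸ m/s) / (3.67 eV × 1.602×10⁻¹⁹ J/eV)
λ₀ = 337.83 nm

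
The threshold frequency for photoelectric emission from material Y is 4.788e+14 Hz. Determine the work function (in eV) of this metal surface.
1.98 eV

At the threshold frequency, photon energy equals work function:
φ = hf₀

Calculating:
φ = (6.626×10⁻³⁴ J·s)(4.788e+14 Hz)
φ = 1.98 eV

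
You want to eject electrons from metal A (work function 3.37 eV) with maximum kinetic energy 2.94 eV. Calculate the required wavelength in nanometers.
196.49 nm

From Einstein's equation: KE_max = hc/λ - φ

Rearranging for λ:
hc/λ = KE_max + φ
λ = hc/(KE_max + φ)

Required photon energy:
E_photon = KE_max + φ = 2.94 + 3.37 = 6.31 eV

Required wavelength:
λ = hc/E_photon = (6.626×10⁻³⁴)(3×10⁸) / (6.31 × 1.602×10⁻¹⁹)
λ = 196.49 nm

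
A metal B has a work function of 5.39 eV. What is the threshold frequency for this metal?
1.3033e+15 Hz

The threshold frequency is when the photon energy equals the work function:
hf₀ = φ

Solving for f₀:
f₀ = φ/h = (5.39 eV × 1.602×10⁻¹⁹ J/eV) / (6.626×10⁻³⁴ J·s)
f₀ = 1.3033e+15 Hz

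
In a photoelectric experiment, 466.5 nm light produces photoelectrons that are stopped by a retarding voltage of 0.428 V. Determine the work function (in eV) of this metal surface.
2.23 eV

The stopping potential gives the maximum kinetic energy: KE_max = eV_s = 0.428 eV

From Einstein's photoelectric equation: KE_max = hc/λ - φ
Rearranging: φ = hc/λ - KE_max

Calculate photon energy:
E_photon = hc/λ = (6.626×10⁻³⁴ J·s)(3×10⁸ m/s) / (466.5×10⁻⁹ m) = 2.6578 eV

Therefore:
φ = 2.6578 - 0.428 = 2.23 eV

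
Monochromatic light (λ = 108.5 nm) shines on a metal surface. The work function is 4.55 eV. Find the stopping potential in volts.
6.8771 V

The stopping potential V_s satisfies: eV_s = KE_max

First, find KE_max using Einstein's equation:
E_photon = hc/λ = 11.4271 eV
KE_max = E_photon - φ = 11.4271 - 4.55 = 6.8771 eV

Since eV_s = KE_max:
V_s = KE_max/e = 6.8771 V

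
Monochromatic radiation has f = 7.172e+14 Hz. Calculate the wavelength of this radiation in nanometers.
418.00 nm

Using the wave equation: c = fλ

Solving for wavelength:
λ = c/f = (3×10⁸ m/s) / (7.172e+14 Hz)
λ = 418.00 nm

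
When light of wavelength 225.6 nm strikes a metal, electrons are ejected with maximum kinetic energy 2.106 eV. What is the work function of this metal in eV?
3.39 eV

From Einstein's photoelectric equation: KE_max = hf - φ = hc/λ - φ

Rearranging for φ:
φ = hc/λ - KE_max

Calculate photon energy:
E_photon = hc/λ = 5.4958 eV

Therefore:
φ = 5.4958 - 2.106 = 3.39 eV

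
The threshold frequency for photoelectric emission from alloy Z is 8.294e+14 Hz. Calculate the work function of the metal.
3.43 eV

At the threshold frequency, photon energy equals work function:
φ = hf₀

Calculating:
φ = (6.626×10⁻³⁴ J·s)(8.294e+14 Hz)
φ = 3.43 eV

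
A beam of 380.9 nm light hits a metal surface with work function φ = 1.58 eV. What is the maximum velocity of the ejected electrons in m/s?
7.6760e+05 m/s

First, find the maximum kinetic energy:
E_photon = hc/λ = 3.2550 eV
KE_max = E_photon - φ = 3.2550 - 1.58 = 1.6750 eV

Convert to Joules: KE_max = 1.6750 × 1.602×10⁻¹⁹ J = 2.6837e-19 J

Then use KE = ½mv² to find velocity:
v = √(2·KE/m) = √(2 × 2.6837e-19 J / 9.109e-31 kg)
v = 7.6760e+05 m/s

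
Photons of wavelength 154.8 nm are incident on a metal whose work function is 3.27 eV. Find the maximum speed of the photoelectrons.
1.2912e+06 m/s

First, find the maximum kinetic energy:
E_photon = hc/λ = 8.0093 eV
KE_max = E_photon - φ = 8.0093 - 3.27 = 4.7393 eV

Convert to Joules: KE_max = 4.7393 × 1.602×10⁻¹⁹ J = 7.5932e-19 J

Then use KE = ½mv² to find velocity:
v = √(2·KE/m) = √(2 × 7.5932e-19 J / 9.109e-31 kg)
v = 1.2912e+06 m/s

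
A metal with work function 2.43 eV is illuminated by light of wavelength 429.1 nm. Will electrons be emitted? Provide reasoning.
Yes

For photoemission, the photon energy must exceed the work function.

Photon energy: E = hc/λ = 2.8894 eV
Work function: φ = 2.43 eV

Since E_photon (2.8894 eV) > φ (2.43 eV), photoemission WILL occur.
The threshold wavelength is λ₀ = hc/φ = 510.2 nm.
Since 429.1 nm < 510.2 nm, the light has sufficient energy.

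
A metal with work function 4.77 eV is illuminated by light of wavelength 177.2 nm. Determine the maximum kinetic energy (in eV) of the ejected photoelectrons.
2.2269 eV

Using Einstein's photoelectric equation: KE_max = hf - φ = hc/λ - φ

First, calculate the photon energy:
E_photon = hc/λ = (6.626×10⁻³⁴ J·s)(3×10⁸ m/s) / (177.2×10⁻⁹ m)
E_photon = 6.9969 eV

Then, the maximum kinetic energy:
KE_max = E_photon - φ = 6.9969 eV - 4.77 eV = 2.2269 eV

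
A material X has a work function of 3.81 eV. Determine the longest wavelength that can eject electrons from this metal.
325.42 nm

The threshold wavelength is when the photon energy equals the work function:
hc/λ₀ = φ

Solving for λ₀:
λ₀ = hc/φ = (6.626×10⁻³⁴ J·s)(3×10⁸ m/s) / (3.81 eV × 1.602×10⁻¹⁹ J/eV)
λ₀ = 325.42 nm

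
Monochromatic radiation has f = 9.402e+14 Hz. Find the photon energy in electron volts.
3.8884 eV

Using E = hf:

E = hf = (6.626×10⁻³⁴ J·s)(9.402e+14 Hz)
E = 3.8884 eV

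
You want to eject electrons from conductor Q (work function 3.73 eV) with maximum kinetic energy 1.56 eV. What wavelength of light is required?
234.37 nm

From Einstein's equation: KE_max = hc/λ - φ

Rearranging for λ:
hc/λ = KE_max + φ
λ = hc/(KE_max + φ)

Required photon energy:
E_photon = KE_max + φ = 1.56 + 3.73 = 5.29 eV

Required wavelength:
λ = hc/E_photon = (6.626×10⁻³⁴)(3×10⁸) / (5.29 × 1.602×10⁻¹⁹)
λ = 234.37 nm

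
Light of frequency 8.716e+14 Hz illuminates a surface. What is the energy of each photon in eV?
3.6046 eV

Using E = hf:

E = hf = (6.626×10⁻³⁴ J·s)(8.716e+14 Hz)
E = 3.6046 eV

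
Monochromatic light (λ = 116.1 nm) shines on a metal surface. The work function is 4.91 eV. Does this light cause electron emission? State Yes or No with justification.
Yes

For photoemission, the photon energy must exceed the work function.

Photon energy: E = hc/λ = 10.6791 eV
Work function: φ = 4.91 eV

Since E_photon (10.6791 eV) > φ (4.91 eV), photoemission WILL occur.
The threshold wavelength is λ₀ = hc/φ = 252.5 nm.
Since 116.1 nm < 252.5 nm, the light has sufficient energy.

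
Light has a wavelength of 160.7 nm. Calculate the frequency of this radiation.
1.8655e+15 Hz

Using the wave equation: c = fλ

Solving for frequency:
f = c/λ = (3×10⁸ m/s) / (160.7×10⁻⁹ m)
f = 1.8655e+15 Hz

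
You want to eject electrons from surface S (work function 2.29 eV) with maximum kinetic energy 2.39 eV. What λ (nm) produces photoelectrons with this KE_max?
264.92 nm

From Einstein's equation: KE_max = hc/λ - φ

Rearranging for λ:
hc/λ = KE_max + φ
λ = hc/(KE_max + φ)

Required photon energy:
E_photon = KE_max + φ = 2.39 + 2.29 = 4.68 eV

Required wavelength:
λ = hc/E_photon = (6.626×10⁻³⁴)(3×10⁸) / (4.68 × 1.602×10⁻¹⁹)
λ = 264.92 nm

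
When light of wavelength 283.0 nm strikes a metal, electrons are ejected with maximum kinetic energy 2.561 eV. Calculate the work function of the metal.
1.82 eV

From Einstein's photoelectric equation: KE_max = hf - φ = hc/λ - φ

Rearranging for φ:
φ = hc/λ - KE_max

Calculate photon energy:
E_photon = hc/λ = 4.3811 eV

Therefore:
φ = 4.3811 - 2.561 = 1.82 eV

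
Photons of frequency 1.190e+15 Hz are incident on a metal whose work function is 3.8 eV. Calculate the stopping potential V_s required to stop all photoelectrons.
1.1214 V

The stopping potential V_s satisfies: eV_s = KE_max

First, find KE_max using Einstein's equation:
E_photon = hf = (6.626×10⁻³⁴ J·s)(1.190e+15 Hz) = 4.9214 eV
KE_max = E_photon - φ = 4.9214 - 3.8 = 1.1214 eV

Since eV_s = KE_max:
V_s = KE_max/e = 1.1214 V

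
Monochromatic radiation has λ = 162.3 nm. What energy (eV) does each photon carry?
7.6392 eV

Using E = hf = hc/λ:

E = hc/λ = (6.626×10⁻³⁴ J·s)(3×10⁸ m/s) / (162.3×10⁻⁹ m)
E = 7.6392 eV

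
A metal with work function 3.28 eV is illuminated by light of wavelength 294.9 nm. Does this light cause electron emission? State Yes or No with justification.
Yes

For photoemission, the photon energy must exceed the work function.

Photon energy: E = hc/λ = 4.2043 eV
Work function: φ = 3.28 eV

Since E_photon (4.2043 eV) > φ (3.28 eV), photoemission WILL occur.
The threshold wavelength is λ₀ = hc/φ = 378.0 nm.
Since 294.9 nm < 378.0 nm, the light has sufficient energy.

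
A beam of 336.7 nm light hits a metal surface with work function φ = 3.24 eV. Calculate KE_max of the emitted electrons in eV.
0.4423 eV

Using Einstein's photoelectric equation: KE_max = hf - φ = hc/λ - φ

First, calculate the photon energy:
E_photon = hc/λ = (6.626×10⁻³⁴ J·s)(3×10⁸ m/s) / (336.7×10⁻⁹ m)
E_photon = 3.6823 eV

Then, the maximum kinetic energy:
KE_max = E_photon - φ = 3.6823 eV - 3.24 eV = 0.4423 eV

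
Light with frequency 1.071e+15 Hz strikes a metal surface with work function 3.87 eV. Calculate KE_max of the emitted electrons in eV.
0.5593 eV

Using Einstein's photoelectric equation: KE_max = hf - φ

First, calculate the photon energy:
E_photon = hf = (6.626×10⁻³⁴ J·s)(1.071e+15 Hz)
E_photon = 4.4293 eV

Then, the maximum kinetic energy:
KE_max = E_photon - φ = 4.4293 eV - 3.87 eV = 0.5593 eV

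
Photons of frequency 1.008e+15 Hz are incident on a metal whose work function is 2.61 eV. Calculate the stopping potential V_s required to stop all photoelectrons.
1.5588 V

The stopping potential V_s satisfies: eV_s = KE_max

First, find KE_max using Einstein's equation:
E_photon = hf = (6.626×10⁻³⁴ J·s)(1.008e+15 Hz) = 4.1688 eV
KE_max = E_photon - φ = 4.1688 - 2.61 = 1.5588 eV

Since eV_s = KE_max:
V_s = KE_max/e = 1.5588 V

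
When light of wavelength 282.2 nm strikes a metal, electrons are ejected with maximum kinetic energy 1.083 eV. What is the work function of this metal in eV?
3.31 eV

From Einstein's photoelectric equation: KE_max = hf - φ = hc/λ - φ

Rearranging for φ:
φ = hc/λ - KE_max

Calculate photon energy:
E_photon = hc/λ = 4.3935 eV

Therefore:
φ = 4.3935 - 1.083 = 3.31 eV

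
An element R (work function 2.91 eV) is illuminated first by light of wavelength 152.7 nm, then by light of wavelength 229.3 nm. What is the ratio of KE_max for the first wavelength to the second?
2.0862

Using Einstein's equation: KE_max = hc/λ - φ

For λ₁ = 152.7 nm:
E₁ = hc/λ₁ = 8.1195 eV
KE₁ = E₁ - φ = 8.1195 - 2.91 = 5.2095 eV

For λ₂ = 229.3 nm:
E₂ = hc/λ₂ = 5.4071 eV
KE₂ = E₂ - φ = 5.4071 - 2.91 = 2.4971 eV

Ratio: KE₁/KE₂ = 5.2095/2.4971 = 2.0862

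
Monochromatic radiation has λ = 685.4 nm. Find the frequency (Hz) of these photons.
4.3740e+14 Hz

Using the wave equation: c = fλ

Solving for frequency:
f = c/λ = (3×10⁸ m/s) / (685.4×10⁻⁹ m)
f = 4.3740e+14 Hz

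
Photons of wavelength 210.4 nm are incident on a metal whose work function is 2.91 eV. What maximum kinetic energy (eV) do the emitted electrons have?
2.9828 eV

Using Einstein's photoelectric equation: KE_max = hf - φ = hc/λ - φ

First, calculate the photon energy:
E_photon = hc/λ = (6.626×10⁻³⁴ J·s)(3×10⁸ m/s) / (210.4×10⁻⁹ m)
E_photon = 5.8928 eV

Then, the maximum kinetic energy:
KE_max = E_photon - φ = 5.8928 eV - 2.91 eV = 2.9828 eV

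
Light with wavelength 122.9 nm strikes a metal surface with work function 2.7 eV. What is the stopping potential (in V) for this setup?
7.3882 V

The stopping potential V_s satisfies: eV_s = KE_max

First, find KE_max using Einstein's equation:
E_photon = hc/λ = 10.0882 eV
KE_max = E_photon - φ = 10.0882 - 2.7 = 7.3882 eV

Since eV_s = KE_max:
V_s = KE_max/e = 7.3882 V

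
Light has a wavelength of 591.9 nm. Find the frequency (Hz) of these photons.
5.0649e+14 Hz

Using the wave equation: c = fλ

Solving for frequency:
f = c/λ = (3×10⁸ m/s) / (591.9×10⁻⁹ m)
f = 5.0649e+14 Hz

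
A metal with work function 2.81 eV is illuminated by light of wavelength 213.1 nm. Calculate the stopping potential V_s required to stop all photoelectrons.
3.0081 V

The stopping potential V_s satisfies: eV_s = KE_max

First, find KE_max using Einstein's equation:
E_photon = hc/λ = 5.8181 eV
KE_max = E_photon - φ = 5.8181 - 2.81 = 3.0081 eV

Since eV_s = KE_max:
V_s = KE_max/e = 3.0081 V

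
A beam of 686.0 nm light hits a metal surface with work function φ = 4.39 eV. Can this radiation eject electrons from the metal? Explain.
No

For photoemission, the photon energy must exceed the work function.

Photon energy: E = hc/λ = 1.8073 eV
Work function: φ = 4.39 eV

Since E_photon (1.8073 eV) < φ (4.39 eV), photoemission will NOT occur.
The threshold wavelength is λ₀ = hc/φ = 282.4 nm.
Since 686.0 nm > 282.4 nm, the photons lack sufficient energy.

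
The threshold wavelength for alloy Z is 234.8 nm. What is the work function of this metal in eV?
5.28 eV

At the threshold wavelength, photon energy equals work function:
φ = hc/λ₀

Calculating:
φ = (6.626×10⁻³⁴ J·s)(3×10⁸ m/s) / (234.8×10⁻⁹ m)
φ = 5.28 eV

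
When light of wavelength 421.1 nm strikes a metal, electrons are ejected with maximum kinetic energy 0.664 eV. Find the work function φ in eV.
2.28 eV

From Einstein's photoelectric equation: KE_max = hf - φ = hc/λ - φ

Rearranging for φ:
φ = hc/λ - KE_max

Calculate photon energy:
E_photon = hc/λ = 2.9443 eV

Therefore:
φ = 2.9443 - 0.664 = 2.28 eV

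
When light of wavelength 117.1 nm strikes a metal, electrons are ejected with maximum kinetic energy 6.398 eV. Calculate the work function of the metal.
4.19 eV

From Einstein's photoelectric equation: KE_max = hf - φ = hc/λ - φ

Rearranging for φ:
φ = hc/λ - KE_max

Calculate photon energy:
E_photon = hc/λ = 10.5879 eV

Therefore:
φ = 10.5879 - 6.398 = 4.19 eV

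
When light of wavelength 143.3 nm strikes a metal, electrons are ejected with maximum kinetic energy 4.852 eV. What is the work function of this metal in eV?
3.80 eV

From Einstein's photoelectric equation: KE_max = hf - φ = hc/λ - φ

Rearranging for φ:
φ = hc/λ - KE_max

Calculate photon energy:
E_photon = hc/λ = 8.6521 eV

Therefore:
φ = 8.6521 - 4.852 = 3.80 eV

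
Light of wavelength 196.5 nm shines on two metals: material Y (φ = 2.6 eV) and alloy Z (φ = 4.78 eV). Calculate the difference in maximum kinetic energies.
2.1800 eV

Using KE_max = hc/λ - φ for each metal:

Photon energy: E = hc/λ = 6.3096 eV

For material Y (φ₁ = 2.6 eV):
KE₁ = E - φ₁ = 6.3096 - 2.6 = 3.7096 eV

For alloy Z (φ₂ = 4.78 eV):
KE₂ = E - φ₂ = 6.3096 - 4.78 = 1.5296 eV

Difference:
ΔKE = KE₁ - KE₂ = 3.7096 - 1.5296 = 2.1800 eV

Note: The difference equals the difference in work functions: 4.78 - 2.6 = 2.18 eV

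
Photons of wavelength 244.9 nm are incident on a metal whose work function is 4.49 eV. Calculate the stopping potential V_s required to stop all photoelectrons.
0.5726 V

The stopping potential V_s satisfies: eV_s = KE_max

First, find KE_max using Einstein's equation:
E_photon = hc/λ = 5.0626 eV
KE_max = E_photon - φ = 5.0626 - 4.49 = 0.5726 eV

Since eV_s = KE_max:
V_s = KE_max/e = 0.5726 V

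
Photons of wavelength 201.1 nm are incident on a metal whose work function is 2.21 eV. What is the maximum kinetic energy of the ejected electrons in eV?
3.9553 eV

Using Einstein's photoelectric equation: KE_max = hf - φ = hc/λ - φ

First, calculate the photon energy:
E_photon = hc/λ = (6.626×10⁻³⁴ J·s)(3×10⁸ m/s) / (201.1×10⁻⁹ m)
E_photon = 6.1653 eV

Then, the maximum kinetic energy:
KE_max = E_photon - φ = 6.1653 eV - 2.21 eV = 3.9553 eV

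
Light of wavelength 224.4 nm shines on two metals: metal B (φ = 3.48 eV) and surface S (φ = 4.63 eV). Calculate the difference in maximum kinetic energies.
1.1500 eV

Using KE_max = hc/λ - φ for each metal:

Photon energy: E = hc/λ = 5.5251 eV

For metal B (φ₁ = 3.48 eV):
KE₁ = E - φ₁ = 5.5251 - 3.48 = 2.0451 eV

For surface S (φ₂ = 4.63 eV):
KE₂ = E - φ₂ = 5.5251 - 4.63 = 0.8951 eV

Difference:
ΔKE = KE₁ - KE₂ = 2.0451 - 0.8951 = 1.1500 eV

Note: The difference equals the difference in work functions: 4.63 - 3.48 = 1.15 eV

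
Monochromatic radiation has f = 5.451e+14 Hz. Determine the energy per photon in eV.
2.2544 eV

Using E = hf:

E = hf = (6.626×10⁻³⁴ J·s)(5.451e+14 Hz)
E = 2.2544 eV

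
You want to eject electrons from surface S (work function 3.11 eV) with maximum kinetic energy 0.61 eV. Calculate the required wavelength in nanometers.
333.29 nm

From Einstein's equation: KE_max = hc/λ - φ

Rearranging for λ:
hc/λ = KE_max + φ
λ = hc/(KE_max + φ)

Required photon energy:
E_photon = KE_max + φ = 0.61 + 3.11 = 3.72 eV

Required wavelength:
λ = hc/E_photon = (6.626×10⁻³⁴)(3×10⁸) / (3.72 × 1.602×10⁻¹⁹)
λ = 333.29 nm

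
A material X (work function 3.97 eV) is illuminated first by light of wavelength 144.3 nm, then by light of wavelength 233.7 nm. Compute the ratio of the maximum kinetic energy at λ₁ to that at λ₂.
3.4616

Using Einstein's equation: KE_max = hc/λ - φ

For λ₁ = 144.3 nm:
E₁ = hc/λ₁ = 8.5921 eV
KE₁ = E₁ - φ = 8.5921 - 3.97 = 4.6221 eV

For λ₂ = 233.7 nm:
E₂ = hc/λ₂ = 5.3053 eV
KE₂ = E₂ - φ = 5.3053 - 3.97 = 1.3353 eV

Ratio: KE₁/KE₂ = 4.6221/1.3353 = 3.4616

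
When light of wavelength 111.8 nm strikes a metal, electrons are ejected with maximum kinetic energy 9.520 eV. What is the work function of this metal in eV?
1.57 eV

From Einstein's photoelectric equation: KE_max = hf - φ = hc/λ - φ

Rearranging for φ:
φ = hc/λ - KE_max

Calculate photon energy:
E_photon = hc/λ = 11.0898 eV

Therefore:
φ = 11.0898 - 9.520 = 1.57 eV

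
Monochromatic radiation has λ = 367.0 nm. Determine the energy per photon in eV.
3.3783 eV

Using E = hf = hc/λ:

E = hc/λ = (6.626×10⁻³⁴ J·s)(3×10⁸ m/s) / (367.0×10⁻⁹ m)
E = 3.3783 eV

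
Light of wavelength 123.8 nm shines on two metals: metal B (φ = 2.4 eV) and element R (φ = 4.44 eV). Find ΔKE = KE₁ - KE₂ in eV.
2.0400 eV

Using KE_max = hc/λ - φ for each metal:

Photon energy: E = hc/λ = 10.0149 eV

For metal B (φ₁ = 2.4 eV):
KE₁ = E - φ₁ = 10.0149 - 2.4 = 7.6149 eV

For element R (φ₂ = 4.44 eV):
KE₂ = E - φ₂ = 10.0149 - 4.44 = 5.5749 eV

Difference:
ΔKE = KE₁ - KE₂ = 7.6149 - 5.5749 = 2.0400 eV

Note: The difference equals the difference in work functions: 4.44 - 2.4 = 2.04 eV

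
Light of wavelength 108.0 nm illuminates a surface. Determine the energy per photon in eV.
11.4800 eV

Using E = hf = hc/λ:

E = hc/λ = (6.626×10⁻³⁴ J·s)(3×10⁸ m/s) / (108.0×10⁻⁹ m)
E = 11.4800 eV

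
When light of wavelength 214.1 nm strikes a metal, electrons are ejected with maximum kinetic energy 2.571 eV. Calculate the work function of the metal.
3.22 eV

From Einstein's photoelectric equation: KE_max = hf - φ = hc/λ - φ

Rearranging for φ:
φ = hc/λ - KE_max

Calculate photon energy:
E_photon = hc/λ = 5.7909 eV

Therefore:
φ = 5.7909 - 2.571 = 3.22 eV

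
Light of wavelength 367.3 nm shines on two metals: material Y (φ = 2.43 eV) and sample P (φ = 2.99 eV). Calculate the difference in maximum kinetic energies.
0.5600 eV

Using KE_max = hc/λ - φ for each metal:

Photon energy: E = hc/λ = 3.3756 eV

For material Y (φ₁ = 2.43 eV):
KE₁ = E - φ₁ = 3.3756 - 2.43 = 0.9456 eV

For sample P (φ₂ = 2.99 eV):
KE₂ = E - φ₂ = 3.3756 - 2.99 = 0.3856 eV

Difference:
ΔKE = KE₁ - KE₂ = 0.9456 - 0.3856 = 0.5600 eV

Note: The difference equals the difference in work functions: 2.99 - 2.43 = 0.56 eV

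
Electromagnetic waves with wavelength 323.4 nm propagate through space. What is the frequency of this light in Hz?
9.2700e+14 Hz

Using the wave equation: c = fλ

Solving for frequency:
f = c/λ = (3×10⁸ m/s) / (323.4×10⁻⁹ m)
f = 9.2700e+14 Hz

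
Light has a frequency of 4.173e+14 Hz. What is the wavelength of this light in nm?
718.41 nm

Using the wave equation: c = fλ

Solving for wavelength:
λ = c/f = (3×10⁸ m/s) / (4.173e+14 Hz)
λ = 718.41 nm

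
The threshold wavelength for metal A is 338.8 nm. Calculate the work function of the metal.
3.66 eV

At the threshold wavelength, photon energy equals work function:
φ = hc/λ₀

Calculating:
φ = (6.626×10⁻³⁴ J·s)(3×10⁸ m/s) / (338.8×10⁻⁹ m)
φ = 3.66 eV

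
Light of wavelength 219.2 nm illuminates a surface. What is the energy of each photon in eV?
5.6562 eV

Using E = hf = hc/λ:

E = hc/λ = (6.626×10⁻³⁴ J·s)(3×10⁸ m/s) / (219.2×10⁻⁹ m)
E = 5.6562 eV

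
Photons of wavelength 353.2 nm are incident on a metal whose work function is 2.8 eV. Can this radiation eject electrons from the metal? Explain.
Yes

For photoemission, the photon energy must exceed the work function.

Photon energy: E = hc/λ = 3.5103 eV
Work function: φ = 2.8 eV

Since E_photon (3.5103 eV) > φ (2.8 eV), photoemission WILL occur.
The threshold wavelength is λ₀ = hc/φ = 442.8 nm.
Since 353.2 nm < 442.8 nm, the light has sufficient energy.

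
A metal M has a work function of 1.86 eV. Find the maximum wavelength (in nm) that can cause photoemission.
666.58 nm

The threshold wavelength is when the photon energy equals the work function:
hc/λ₀ = φ

Solving for λ₀:
λ₀ = hc/φ = (6.626×10⁻³⁴ J·s)(3×10⁸ m/s) / (1.86 eV × 1.602×10⁻¹⁹ J/eV)
λ₀ = 666.58 nm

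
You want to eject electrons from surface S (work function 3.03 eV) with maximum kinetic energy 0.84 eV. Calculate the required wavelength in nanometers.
320.37 nm

From Einstein's equation: KE_max = hc/λ - φ

Rearranging for λ:
hc/λ = KE_max + φ
λ = hc/(KE_max + φ)

Required photon energy:
E_photon = KE_max + φ = 0.84 + 3.03 = 3.87 eV

Required wavelength:
λ = hc/E_photon = (6.626×10⁻³⁴)(3×10⁸) / (3.87 × 1.602×10⁻¹⁹)
λ = 320.37 nm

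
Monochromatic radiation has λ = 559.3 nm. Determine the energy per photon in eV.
2.2168 eV

Using E = hf = hc/λ:

E = hc/λ = (6.626×10⁻³⁴ J·s)(3×10⁸ m/s) / (559.3×10⁻⁹ m)
E = 2.2168 eV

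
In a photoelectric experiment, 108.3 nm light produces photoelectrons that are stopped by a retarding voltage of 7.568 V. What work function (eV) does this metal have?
3.88 eV

The stopping potential gives the maximum kinetic energy: KE_max = eV_s = 7.568 eV

From Einstein's photoelectric equation: KE_max = hc/λ - φ
Rearranging: φ = hc/λ - KE_max

Calculate photon energy:
E_photon = hc/λ = (6.626×10⁻³⁴ J·s)(3×10⁸ m/s) / (108.3×10⁻⁹ m) = 11.4482 eV

Therefore:
φ = 11.4482 - 7.568 = 3.88 eV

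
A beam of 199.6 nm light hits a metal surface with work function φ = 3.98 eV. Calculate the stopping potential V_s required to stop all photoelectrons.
2.2316 V

The stopping potential V_s satisfies: eV_s = KE_max

First, find KE_max using Einstein's equation:
E_photon = hc/λ = 6.2116 eV
KE_max = E_photon - φ = 6.2116 - 3.98 = 2.2316 eV

Since eV_s = KE_max:
V_s = KE_max/e = 2.2316 V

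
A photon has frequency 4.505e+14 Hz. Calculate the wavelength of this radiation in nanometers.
665.47 nm

Using the wave equation: c = fλ

Solving for wavelength:
λ = c/f = (3×10⁸ m/s) / (4.505e+14 Hz)
λ = 665.47 nm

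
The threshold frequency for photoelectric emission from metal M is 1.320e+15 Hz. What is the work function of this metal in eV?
5.46 eV

At the threshold frequency, photon energy equals work function:
φ = hf₀

Calculating:
φ = (6.626×10⁻³⁴ J·s)(1.320e+15 Hz)
φ = 5.46 eV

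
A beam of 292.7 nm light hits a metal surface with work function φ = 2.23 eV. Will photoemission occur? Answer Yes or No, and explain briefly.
Yes

For photoemission, the photon energy must exceed the work function.

Photon energy: E = hc/λ = 4.2359 eV
Work function: φ = 2.23 eV

Since E_photon (4.2359 eV) > φ (2.23 eV), photoemission WILL occur.
The threshold wavelength is λ₀ = hc/φ = 556.0 nm.
Since 292.7 nm < 556.0 nm, the light has sufficient energy.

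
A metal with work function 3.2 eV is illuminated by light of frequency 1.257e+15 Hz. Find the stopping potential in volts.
1.9985 V

The stopping potential V_s satisfies: eV_s = KE_max

First, find KE_max using Einstein's equation:
E_photon = hf = (6.626×10⁻³⁴ J·s)(1.257e+15 Hz) = 5.1985 eV
KE_max = E_photon - φ = 5.1985 - 3.2 = 1.9985 eV

Since eV_s = KE_max:
V_s = KE_max/e = 1.9985 V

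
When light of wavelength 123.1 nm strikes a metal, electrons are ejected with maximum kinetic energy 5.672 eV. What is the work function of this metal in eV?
4.40 eV

From Einstein's photoelectric equation: KE_max = hf - φ = hc/λ - φ

Rearranging for φ:
φ = hc/λ - KE_max

Calculate photon energy:
E_photon = hc/λ = 10.0718 eV

Therefore:
φ = 10.0718 - 5.672 = 4.40 eV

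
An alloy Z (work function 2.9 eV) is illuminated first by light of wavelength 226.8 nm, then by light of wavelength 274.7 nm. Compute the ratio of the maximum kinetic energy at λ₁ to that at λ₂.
1.5908

Using Einstein's equation: KE_max = hc/λ - φ

For λ₁ = 226.8 nm:
E₁ = hc/λ₁ = 5.4667 eV
KE₁ = E₁ - φ = 5.4667 - 2.9 = 2.5667 eV

For λ₂ = 274.7 nm:
E₂ = hc/λ₂ = 4.5134 eV
KE₂ = E₂ - φ = 4.5134 - 2.9 = 1.6134 eV

Ratio: KE₁/KE₂ = 2.5667/1.6134 = 1.5908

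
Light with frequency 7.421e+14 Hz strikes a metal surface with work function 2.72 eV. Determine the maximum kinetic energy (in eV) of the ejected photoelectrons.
0.3491 eV

Using Einstein's photoelectric equation: KE_max = hf - φ

First, calculate the photon energy:
E_photon = hf = (6.626×10⁻³⁴ J·s)(7.421e+14 Hz)
E_photon = 3.0691 eV

Then, the maximum kinetic energy:
KE_max = E_photon - φ = 3.0691 eV - 2.72 eV = 0.3491 eV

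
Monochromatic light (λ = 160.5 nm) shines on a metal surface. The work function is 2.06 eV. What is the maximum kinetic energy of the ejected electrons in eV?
5.6649 eV

Using Einstein's photoelectric equation: KE_max = hf - φ = hc/λ - φ

First, calculate the photon energy:
E_photon = hc/λ = (6.626×10⁻³⁴ J·s)(3×10⁸ m/s) / (160.5×10⁻⁹ m)
E_photon = 7.7249 eV

Then, the maximum kinetic energy:
KE_max = E_photon - φ = 7.7249 eV - 2.06 eV = 5.6649 eV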